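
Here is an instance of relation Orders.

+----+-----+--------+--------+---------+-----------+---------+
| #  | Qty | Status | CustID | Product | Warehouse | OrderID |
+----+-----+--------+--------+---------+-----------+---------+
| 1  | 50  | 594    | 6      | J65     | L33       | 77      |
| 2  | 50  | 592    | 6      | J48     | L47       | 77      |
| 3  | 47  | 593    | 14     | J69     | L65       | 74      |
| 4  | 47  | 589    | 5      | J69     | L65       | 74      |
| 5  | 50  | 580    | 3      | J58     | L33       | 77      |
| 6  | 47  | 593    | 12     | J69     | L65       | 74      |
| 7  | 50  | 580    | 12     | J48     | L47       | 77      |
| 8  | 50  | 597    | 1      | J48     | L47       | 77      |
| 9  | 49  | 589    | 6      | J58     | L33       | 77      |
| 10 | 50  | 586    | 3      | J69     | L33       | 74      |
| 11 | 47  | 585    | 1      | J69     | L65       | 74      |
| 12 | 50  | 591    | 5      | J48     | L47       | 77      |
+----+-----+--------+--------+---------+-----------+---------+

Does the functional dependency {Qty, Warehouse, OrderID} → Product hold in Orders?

(Qty=50, Warehouse=L33, OrderID=77): rows 1, 5 → Product takes values {J65, J58} — violation
(Qty=50, Warehouse=L47, OrderID=77): rows 2, 7, 8, 12 → Product = J48, J48, J48, J48 ✓
(Qty=47, Warehouse=L65, OrderID=74): rows 3, 4, 6, 11 → Product = J69, J69, J69, J69 ✓
(Qty=49, Warehouse=L33, OrderID=77): row 9 → Product = J58 ✓
(Qty=50, Warehouse=L33, OrderID=74): row 10 → Product = J69 ✓
Two rows agree on {Qty, Warehouse, OrderID} but differ on Product, so {Qty, Warehouse, OrderID} → Product does not hold.

No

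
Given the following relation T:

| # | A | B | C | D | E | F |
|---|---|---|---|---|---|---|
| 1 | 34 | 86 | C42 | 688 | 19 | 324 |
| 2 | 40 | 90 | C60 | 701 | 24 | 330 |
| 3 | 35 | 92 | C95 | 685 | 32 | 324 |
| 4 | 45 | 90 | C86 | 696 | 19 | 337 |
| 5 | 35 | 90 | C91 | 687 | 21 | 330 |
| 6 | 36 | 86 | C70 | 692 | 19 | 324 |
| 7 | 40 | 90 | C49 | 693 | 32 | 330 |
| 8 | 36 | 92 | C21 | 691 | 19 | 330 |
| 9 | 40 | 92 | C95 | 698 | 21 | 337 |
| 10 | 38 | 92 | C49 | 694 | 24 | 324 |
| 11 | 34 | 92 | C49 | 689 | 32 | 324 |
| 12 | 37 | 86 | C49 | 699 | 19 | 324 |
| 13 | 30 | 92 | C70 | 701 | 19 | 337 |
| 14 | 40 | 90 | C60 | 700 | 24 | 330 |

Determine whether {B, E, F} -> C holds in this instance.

(B=86, E=19, F=324): rows 1, 6, 12 → C takes values {C42, C70, C49} — violation
(B=90, E=24, F=330): rows 2, 14 → C = C60, C60 ✓
(B=92, E=32, F=324): rows 3, 11 → C takes values {C95, C49} — violation
(B=90, E=19, F=337): row 4 → C = C86 ✓
(B=90, E=21, F=330): row 5 → C = C91 ✓
(B=90, E=32, F=330): row 7 → C = C49 ✓
(B=92, E=19, F=330): row 8 → C = C21 ✓
(B=92, E=21, F=337): row 9 → C = C95 ✓
(B=92, E=24, F=324): row 10 → C = C49 ✓
(B=92, E=19, F=337): row 13 → C = C70 ✓
Two rows agree on {B, E, F} but differ on C, so {B, E, F} -> C does not hold.

No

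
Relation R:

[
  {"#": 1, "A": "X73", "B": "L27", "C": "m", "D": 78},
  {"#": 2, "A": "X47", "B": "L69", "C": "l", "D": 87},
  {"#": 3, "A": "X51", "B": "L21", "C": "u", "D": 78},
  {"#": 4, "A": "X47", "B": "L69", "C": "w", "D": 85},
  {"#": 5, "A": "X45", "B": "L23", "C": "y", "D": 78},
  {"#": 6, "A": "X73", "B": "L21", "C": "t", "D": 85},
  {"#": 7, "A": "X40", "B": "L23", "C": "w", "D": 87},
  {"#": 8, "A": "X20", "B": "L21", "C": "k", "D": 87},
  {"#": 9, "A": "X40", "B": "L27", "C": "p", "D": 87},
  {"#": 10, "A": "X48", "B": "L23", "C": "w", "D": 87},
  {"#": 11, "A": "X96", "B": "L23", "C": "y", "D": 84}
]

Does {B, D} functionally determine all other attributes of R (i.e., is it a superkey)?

Rows 7 and 10 have the same {B, D} value (B=L23, D=87) but are distinct tuples, so {B, D} does not determine every attribute — not a superkey.

No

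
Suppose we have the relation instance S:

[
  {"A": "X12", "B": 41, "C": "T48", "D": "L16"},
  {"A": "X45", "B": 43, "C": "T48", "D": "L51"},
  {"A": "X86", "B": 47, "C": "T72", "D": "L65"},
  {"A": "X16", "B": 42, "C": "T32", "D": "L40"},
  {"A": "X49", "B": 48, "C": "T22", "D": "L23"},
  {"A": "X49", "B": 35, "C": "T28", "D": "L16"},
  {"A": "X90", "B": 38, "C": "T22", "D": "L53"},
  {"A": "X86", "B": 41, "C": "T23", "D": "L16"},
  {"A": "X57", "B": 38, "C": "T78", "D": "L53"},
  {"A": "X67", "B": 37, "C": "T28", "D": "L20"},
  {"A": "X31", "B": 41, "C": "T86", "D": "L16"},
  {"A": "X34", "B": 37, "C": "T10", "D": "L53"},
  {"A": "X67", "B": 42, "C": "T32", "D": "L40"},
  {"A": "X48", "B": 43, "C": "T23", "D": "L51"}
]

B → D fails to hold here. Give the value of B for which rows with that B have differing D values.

B=41: 3 rows → D = L16, L16, L16 ✓
B=43: 2 rows → D = L51, L51 ✓
B=47: 1 row → D = L65 ✓
B=42: 2 rows → D = L40, L40 ✓
B=48: 1 row → D = L23 ✓
B=35: 1 row → D = L16 ✓
B=38: 2 rows → D = L53, L53 ✓
B=37: 2 rows → D takes values {L20, L53} — violation
The only B value with inconsistent D is B=37.

37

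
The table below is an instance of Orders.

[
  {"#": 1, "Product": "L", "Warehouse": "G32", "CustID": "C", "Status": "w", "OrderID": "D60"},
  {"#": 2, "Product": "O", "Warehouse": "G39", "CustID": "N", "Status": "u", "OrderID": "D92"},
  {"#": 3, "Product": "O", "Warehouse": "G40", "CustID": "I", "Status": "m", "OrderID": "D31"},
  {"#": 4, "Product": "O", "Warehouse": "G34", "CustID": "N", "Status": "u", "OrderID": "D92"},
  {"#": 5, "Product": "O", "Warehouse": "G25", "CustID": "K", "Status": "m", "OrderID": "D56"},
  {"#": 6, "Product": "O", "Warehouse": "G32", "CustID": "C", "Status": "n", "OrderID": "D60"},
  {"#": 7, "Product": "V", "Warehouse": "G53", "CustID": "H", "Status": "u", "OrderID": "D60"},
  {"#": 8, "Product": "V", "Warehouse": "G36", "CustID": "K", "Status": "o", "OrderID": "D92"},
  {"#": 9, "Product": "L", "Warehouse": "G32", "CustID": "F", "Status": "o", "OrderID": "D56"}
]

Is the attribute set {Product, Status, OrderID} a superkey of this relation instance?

Rows 2 and 4 have the same {Product, Status, OrderID} value (Product=O, Status=u, OrderID=D92) but are distinct tuples, so {Product, Status, OrderID} does not determine every attribute — not a superkey.

No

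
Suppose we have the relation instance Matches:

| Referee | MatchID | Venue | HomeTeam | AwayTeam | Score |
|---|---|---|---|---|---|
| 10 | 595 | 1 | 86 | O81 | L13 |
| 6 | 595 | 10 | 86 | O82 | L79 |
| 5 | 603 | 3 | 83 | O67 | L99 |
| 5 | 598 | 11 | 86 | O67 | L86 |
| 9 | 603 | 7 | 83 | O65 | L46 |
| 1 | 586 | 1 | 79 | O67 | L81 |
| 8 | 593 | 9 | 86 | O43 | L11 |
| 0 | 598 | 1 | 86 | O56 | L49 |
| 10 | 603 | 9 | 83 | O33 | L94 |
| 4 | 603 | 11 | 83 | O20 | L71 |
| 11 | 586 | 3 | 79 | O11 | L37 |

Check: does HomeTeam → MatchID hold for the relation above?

HomeTeam=86: 5 rows → MatchID takes values {595, 598, 593} — violation
HomeTeam=83: 4 rows → MatchID = 603, 603, 603, 603 ✓
HomeTeam=79: 2 rows → MatchID = 586, 586 ✓
Two rows agree on HomeTeam but differ on MatchID, so HomeTeam → MatchID does not hold.

No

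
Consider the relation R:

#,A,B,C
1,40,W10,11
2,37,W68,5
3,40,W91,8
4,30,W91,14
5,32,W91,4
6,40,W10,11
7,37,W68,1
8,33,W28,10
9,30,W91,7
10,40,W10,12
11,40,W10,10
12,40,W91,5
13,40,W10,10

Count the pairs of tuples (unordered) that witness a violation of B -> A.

8

B=W10: all 5 rows agree on A — 0 pairs.
B=W68: all 2 rows agree on A — 0 pairs.
B=W91: violating pairs (3,4), (3,5), (3,9), (4,5), (4,12), (5,9), (5,12), (9,12) — 8 pairs.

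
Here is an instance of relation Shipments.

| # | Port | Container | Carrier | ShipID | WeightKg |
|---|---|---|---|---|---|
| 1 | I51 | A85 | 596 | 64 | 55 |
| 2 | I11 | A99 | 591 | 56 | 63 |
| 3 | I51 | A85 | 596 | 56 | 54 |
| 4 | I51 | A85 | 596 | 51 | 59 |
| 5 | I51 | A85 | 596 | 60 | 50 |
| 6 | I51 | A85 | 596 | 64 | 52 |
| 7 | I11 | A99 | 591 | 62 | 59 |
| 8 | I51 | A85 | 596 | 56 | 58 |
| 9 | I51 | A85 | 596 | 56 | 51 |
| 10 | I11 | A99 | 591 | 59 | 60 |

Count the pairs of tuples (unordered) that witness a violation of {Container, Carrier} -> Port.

(Container=A85, Carrier=596): all 7 rows agree on Port — 0 pairs.
(Container=A99, Carrier=591): all 3 rows agree on Port — 0 pairs.

0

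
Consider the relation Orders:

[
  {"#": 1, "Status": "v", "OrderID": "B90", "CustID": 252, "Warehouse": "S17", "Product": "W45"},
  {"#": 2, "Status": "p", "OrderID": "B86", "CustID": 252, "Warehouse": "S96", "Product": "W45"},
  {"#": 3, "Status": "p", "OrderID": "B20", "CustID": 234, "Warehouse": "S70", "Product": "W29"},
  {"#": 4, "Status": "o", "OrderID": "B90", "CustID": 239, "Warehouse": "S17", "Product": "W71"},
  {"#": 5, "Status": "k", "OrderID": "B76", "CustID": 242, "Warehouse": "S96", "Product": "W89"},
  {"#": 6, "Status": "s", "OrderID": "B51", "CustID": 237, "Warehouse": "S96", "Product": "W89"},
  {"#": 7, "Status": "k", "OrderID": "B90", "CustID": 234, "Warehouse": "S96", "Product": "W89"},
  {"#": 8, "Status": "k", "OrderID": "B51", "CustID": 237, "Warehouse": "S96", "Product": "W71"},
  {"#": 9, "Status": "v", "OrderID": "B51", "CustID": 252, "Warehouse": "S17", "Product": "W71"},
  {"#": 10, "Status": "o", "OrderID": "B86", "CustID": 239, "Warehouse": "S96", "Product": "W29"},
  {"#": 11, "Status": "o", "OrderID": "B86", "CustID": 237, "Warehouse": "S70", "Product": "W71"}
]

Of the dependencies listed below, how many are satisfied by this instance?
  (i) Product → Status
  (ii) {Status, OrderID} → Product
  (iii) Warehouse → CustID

0

(i) Product → Status: Product=W45: rows 1, 2 → Status takes values {v, p} — violation; Product=W29: rows 3, 10 → Status takes values {p, o} — violation; Product=W71: rows 4, 8, 9, 11 → Status takes values {o, k, v} — violation; Product=W89: rows 5, 6, 7 → Status takes values {k, s} — violation — fails.
(ii) {Status, OrderID} → Product: (Status=o, OrderID=B86): rows 10, 11 → Product takes values {W29, W71} — violation — fails.
(iii) Warehouse → CustID: Warehouse=S17: rows 1, 4, 9 → CustID takes values {252, 239} — violation; Warehouse=S96: rows 2, 5, 6, 7, 8, 10 → CustID takes values {252, 242, 237, 234, 239} — violation; Warehouse=S70: rows 3, 11 → CustID takes values {234, 237} — violation — fails.
None of the 3 dependencies hold.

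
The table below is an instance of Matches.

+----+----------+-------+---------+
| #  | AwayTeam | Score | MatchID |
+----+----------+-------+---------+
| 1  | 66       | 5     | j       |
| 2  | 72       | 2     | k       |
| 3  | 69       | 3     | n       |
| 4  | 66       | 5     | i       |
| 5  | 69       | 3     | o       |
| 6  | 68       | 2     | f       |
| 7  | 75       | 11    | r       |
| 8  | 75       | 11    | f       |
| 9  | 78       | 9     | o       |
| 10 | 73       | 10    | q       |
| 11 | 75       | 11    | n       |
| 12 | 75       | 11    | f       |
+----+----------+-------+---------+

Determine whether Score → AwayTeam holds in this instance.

Score=5: rows 1, 4 → AwayTeam = 66, 66 ✓
Score=2: rows 2, 6 → AwayTeam takes values {72, 68} — violation
Score=3: rows 3, 5 → AwayTeam = 69, 69 ✓
Score=11: rows 7, 8, 11, 12 → AwayTeam = 75, 75, 75, 75 ✓
Score=9: row 9 → AwayTeam = 78 ✓
Score=10: row 10 → AwayTeam = 73 ✓
Two rows agree on Score but differ on AwayTeam, so Score → AwayTeam does not hold.

No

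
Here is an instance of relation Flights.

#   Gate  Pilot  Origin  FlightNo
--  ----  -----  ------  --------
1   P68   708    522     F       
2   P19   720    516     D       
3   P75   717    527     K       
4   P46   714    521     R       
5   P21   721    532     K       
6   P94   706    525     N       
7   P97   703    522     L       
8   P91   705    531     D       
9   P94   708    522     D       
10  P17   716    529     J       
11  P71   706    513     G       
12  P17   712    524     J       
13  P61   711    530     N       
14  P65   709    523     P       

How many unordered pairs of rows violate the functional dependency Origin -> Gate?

Origin=522: violating pairs (1,7), (1,9), (7,9) — 3 pairs.

3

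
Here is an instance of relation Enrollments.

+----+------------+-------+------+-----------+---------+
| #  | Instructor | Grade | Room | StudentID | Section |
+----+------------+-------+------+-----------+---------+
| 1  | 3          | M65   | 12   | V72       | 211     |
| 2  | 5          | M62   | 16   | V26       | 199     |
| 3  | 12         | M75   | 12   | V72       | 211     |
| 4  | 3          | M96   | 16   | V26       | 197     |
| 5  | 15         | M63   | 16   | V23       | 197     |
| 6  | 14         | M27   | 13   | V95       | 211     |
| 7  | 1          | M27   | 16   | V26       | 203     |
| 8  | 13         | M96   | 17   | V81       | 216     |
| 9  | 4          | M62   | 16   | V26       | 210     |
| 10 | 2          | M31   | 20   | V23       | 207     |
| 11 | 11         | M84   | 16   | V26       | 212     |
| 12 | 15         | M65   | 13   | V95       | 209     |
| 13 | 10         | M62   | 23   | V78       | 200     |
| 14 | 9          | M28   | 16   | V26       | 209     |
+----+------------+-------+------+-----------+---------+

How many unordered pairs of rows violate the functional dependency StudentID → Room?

StudentID=V72: all 2 rows agree on Room — 0 pairs.
StudentID=V26: all 6 rows agree on Room — 0 pairs.
StudentID=V23: violating pairs (5,10) — 1 pair.
StudentID=V95: all 2 rows agree on Room — 0 pairs.

1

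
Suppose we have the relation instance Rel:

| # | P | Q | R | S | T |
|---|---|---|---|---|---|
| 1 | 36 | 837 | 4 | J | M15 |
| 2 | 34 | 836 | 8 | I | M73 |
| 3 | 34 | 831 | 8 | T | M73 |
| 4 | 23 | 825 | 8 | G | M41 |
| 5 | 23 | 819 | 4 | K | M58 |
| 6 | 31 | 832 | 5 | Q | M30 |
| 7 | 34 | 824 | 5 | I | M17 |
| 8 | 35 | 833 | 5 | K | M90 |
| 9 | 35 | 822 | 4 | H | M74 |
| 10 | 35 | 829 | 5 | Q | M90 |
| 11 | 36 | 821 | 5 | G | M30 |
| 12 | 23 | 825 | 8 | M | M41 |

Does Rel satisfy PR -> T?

Yes

(P=36, R=4): row 1 → T = M15 ✓
(P=34, R=8): rows 2, 3 → T = M73, M73 ✓
(P=23, R=8): rows 4, 12 → T = M41, M41 ✓
(P=23, R=4): row 5 → T = M58 ✓
(P=31, R=5): row 6 → T = M30 ✓
(P=34, R=5): row 7 → T = M17 ✓
(P=35, R=5): rows 8, 10 → T = M90, M90 ✓
(P=35, R=4): row 9 → T = M74 ✓
(P=36, R=5): row 11 → T = M30 ✓
Every PR value is associated with a single T value, so PR -> T holds.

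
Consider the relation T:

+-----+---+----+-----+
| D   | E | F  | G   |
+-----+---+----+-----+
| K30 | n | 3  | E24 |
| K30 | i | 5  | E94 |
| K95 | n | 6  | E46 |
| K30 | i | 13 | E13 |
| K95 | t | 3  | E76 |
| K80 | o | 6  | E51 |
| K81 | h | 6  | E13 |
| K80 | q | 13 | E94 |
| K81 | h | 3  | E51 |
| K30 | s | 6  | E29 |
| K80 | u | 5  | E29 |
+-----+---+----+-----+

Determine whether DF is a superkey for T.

All 11 rows have distinct DF values, so DF → (all attributes) holds and DF is a superkey.

Yes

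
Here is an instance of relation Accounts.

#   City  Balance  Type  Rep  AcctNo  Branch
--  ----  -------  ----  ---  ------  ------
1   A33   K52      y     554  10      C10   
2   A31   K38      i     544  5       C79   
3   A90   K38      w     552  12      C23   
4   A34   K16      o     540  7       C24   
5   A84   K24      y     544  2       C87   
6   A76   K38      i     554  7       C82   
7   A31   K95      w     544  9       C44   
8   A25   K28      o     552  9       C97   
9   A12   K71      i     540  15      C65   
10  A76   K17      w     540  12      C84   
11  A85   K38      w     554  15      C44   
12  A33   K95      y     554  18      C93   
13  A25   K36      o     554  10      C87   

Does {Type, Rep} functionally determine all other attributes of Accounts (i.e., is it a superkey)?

No

Rows 1 and 12 have the same {Type, Rep} value (Type=y, Rep=554) but are distinct tuples, so {Type, Rep} does not determine every attribute — not a superkey.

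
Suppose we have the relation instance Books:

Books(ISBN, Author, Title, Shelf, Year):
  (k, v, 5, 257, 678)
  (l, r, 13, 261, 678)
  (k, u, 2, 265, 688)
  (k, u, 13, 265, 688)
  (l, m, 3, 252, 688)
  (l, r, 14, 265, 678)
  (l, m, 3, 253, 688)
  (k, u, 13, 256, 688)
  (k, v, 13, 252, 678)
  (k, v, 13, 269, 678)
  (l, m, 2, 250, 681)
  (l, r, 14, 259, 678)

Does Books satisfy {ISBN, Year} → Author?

Yes

(ISBN=k, Year=678): 3 rows → Author = v, v, v ✓
(ISBN=l, Year=678): 3 rows → Author = r, r, r ✓
(ISBN=k, Year=688): 3 rows → Author = u, u, u ✓
(ISBN=l, Year=688): 2 rows → Author = m, m ✓
(ISBN=l, Year=681): 1 row → Author = m ✓
Every {ISBN, Year} value is associated with a single Author value, so {ISBN, Year} → Author holds.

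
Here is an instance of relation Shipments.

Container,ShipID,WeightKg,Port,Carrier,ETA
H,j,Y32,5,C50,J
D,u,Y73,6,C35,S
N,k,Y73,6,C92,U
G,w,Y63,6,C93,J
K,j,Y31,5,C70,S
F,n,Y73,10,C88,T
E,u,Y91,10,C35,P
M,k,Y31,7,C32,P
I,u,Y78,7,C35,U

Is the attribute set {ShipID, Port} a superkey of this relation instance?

No

Two distinct rows share (ShipID=j, Port=5), so {ShipID, Port} does not determine every attribute — not a superkey.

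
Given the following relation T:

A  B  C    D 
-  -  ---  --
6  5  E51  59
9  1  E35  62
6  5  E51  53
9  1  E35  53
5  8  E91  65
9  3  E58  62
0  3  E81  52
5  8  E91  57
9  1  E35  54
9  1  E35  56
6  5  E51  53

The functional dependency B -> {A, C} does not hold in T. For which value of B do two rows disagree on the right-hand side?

3

B=5: 3 rows → {A,C} = (6, E51), (6, E51), (6, E51) ✓
B=1: 4 rows → {A,C} = (9, E35), (9, E35), (9, E35), (9, E35) ✓
B=8: 2 rows → {A,C} = (5, E91), (5, E91) ✓
B=3: 2 rows → {A,C} takes values {(9, E58), (0, E81)} — violation
The only B value with inconsistent RHS is B=3.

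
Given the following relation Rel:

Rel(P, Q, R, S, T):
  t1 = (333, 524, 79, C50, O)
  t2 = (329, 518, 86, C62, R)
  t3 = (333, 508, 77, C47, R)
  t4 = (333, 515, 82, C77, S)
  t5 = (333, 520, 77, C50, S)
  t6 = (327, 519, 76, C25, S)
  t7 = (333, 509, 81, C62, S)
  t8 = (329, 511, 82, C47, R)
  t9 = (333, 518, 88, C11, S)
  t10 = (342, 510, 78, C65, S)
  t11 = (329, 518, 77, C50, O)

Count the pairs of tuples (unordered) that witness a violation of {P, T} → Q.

7

(P=329, T=R): violating pairs (2,8) — 1 pair.
(P=333, T=S): violating pairs (4,5), (4,7), (4,9), (5,7), (5,9), (7,9) — 6 pairs.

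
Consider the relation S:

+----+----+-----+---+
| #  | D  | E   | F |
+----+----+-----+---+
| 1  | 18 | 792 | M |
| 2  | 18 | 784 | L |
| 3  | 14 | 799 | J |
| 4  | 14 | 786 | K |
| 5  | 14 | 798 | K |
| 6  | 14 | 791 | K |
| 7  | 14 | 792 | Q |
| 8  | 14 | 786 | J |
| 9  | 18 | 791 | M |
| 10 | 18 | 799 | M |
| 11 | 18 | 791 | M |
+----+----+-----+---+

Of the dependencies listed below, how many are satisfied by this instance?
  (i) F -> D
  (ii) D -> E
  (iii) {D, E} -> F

1

(i) F -> D: every LHS value maps to a single RHS value — holds.
(ii) D -> E: D=18: rows 1, 2, 9, 10, 11 → E takes values {792, 784, 791, 799} — violation; D=14: rows 3, 4, 5, 6, 7, 8 → E takes values {799, 786, 798, 791, 792} — violation — fails.
(iii) {D, E} -> F: (D=14, E=786): rows 4, 8 → F takes values {K, J} — violation — fails.
1 of the 3 dependencies holds.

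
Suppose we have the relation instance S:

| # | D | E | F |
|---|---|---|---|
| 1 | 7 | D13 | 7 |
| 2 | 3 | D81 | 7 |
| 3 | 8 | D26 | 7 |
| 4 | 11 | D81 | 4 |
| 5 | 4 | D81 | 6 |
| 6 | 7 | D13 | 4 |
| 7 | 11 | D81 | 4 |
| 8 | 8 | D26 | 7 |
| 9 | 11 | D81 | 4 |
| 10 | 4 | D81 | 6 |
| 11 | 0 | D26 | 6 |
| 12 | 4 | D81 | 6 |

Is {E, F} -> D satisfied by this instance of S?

(E=D13, F=7): row 1 → D = 7 ✓
(E=D81, F=7): row 2 → D = 3 ✓
(E=D26, F=7): rows 3, 8 → D = 8, 8 ✓
(E=D81, F=4): rows 4, 7, 9 → D = 11, 11, 11 ✓
(E=D81, F=6): rows 5, 10, 12 → D = 4, 4, 4 ✓
(E=D13, F=4): row 6 → D = 7 ✓
(E=D26, F=6): row 11 → D = 0 ✓
Every {E, F} value is associated with a single D value, so {E, F} -> D holds.

Yes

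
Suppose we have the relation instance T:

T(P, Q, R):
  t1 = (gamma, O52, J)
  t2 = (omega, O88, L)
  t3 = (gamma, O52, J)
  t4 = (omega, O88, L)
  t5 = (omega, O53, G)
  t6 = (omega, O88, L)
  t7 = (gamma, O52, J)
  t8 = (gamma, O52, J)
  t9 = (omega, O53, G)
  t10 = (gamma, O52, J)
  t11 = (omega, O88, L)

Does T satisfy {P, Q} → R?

Yes

(P=gamma, Q=O52): rows 1, 3, 7, 8, 10 → R = J, J, J, J, J ✓
(P=omega, Q=O88): rows 2, 4, 6, 11 → R = L, L, L, L ✓
(P=omega, Q=O53): rows 5, 9 → R = G, G ✓
Every {P, Q} value is associated with a single R value, so {P, Q} → R holds.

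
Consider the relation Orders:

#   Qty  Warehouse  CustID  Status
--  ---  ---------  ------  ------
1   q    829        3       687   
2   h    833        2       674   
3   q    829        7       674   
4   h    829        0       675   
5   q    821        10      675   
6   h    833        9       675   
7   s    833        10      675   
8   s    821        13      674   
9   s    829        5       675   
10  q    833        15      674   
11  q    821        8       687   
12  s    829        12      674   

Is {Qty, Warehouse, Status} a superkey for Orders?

Yes

All 12 rows have distinct {Qty, Warehouse, Status} values, so {Qty, Warehouse, Status} → (all attributes) holds and {Qty, Warehouse, Status} is a superkey.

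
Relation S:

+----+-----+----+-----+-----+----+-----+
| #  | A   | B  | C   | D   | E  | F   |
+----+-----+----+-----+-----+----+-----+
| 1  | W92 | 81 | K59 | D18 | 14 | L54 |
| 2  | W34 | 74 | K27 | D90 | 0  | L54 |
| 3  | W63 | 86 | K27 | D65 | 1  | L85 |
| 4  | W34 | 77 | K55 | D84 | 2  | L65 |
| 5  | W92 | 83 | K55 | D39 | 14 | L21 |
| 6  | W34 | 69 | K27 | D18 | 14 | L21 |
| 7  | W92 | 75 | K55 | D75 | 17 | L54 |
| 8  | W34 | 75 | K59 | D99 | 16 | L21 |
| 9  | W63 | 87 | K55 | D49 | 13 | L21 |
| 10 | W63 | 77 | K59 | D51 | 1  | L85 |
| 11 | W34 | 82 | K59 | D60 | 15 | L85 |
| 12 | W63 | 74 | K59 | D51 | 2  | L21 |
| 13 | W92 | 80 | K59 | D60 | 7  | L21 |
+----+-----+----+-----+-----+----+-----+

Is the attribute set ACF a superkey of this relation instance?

All 13 rows have distinct ACF values, so ACF → (all attributes) holds and ACF is a superkey.

Yes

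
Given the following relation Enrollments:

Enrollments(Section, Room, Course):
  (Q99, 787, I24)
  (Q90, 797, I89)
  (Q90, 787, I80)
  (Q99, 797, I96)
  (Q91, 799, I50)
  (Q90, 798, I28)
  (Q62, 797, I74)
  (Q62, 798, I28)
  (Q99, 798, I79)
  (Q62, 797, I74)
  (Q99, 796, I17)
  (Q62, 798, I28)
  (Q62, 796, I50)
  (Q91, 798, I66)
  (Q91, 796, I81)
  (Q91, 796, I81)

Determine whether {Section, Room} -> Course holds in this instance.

(Section=Q99, Room=787): 1 row → Course = I24 ✓
(Section=Q90, Room=797): 1 row → Course = I89 ✓
(Section=Q90, Room=787): 1 row → Course = I80 ✓
(Section=Q99, Room=797): 1 row → Course = I96 ✓
(Section=Q91, Room=799): 1 row → Course = I50 ✓
(Section=Q90, Room=798): 1 row → Course = I28 ✓
(Section=Q62, Room=797): 2 rows → Course = I74, I74 ✓
(Section=Q62, Room=798): 2 rows → Course = I28, I28 ✓
(Section=Q99, Room=798): 1 row → Course = I79 ✓
(Section=Q99, Room=796): 1 row → Course = I17 ✓
(Section=Q62, Room=796): 1 row → Course = I50 ✓
(Section=Q91, Room=798): 1 row → Course = I66 ✓
(Section=Q91, Room=796): 2 rows → Course = I81, I81 ✓
Every {Section, Room} value is associated with a single Course value, so {Section, Room} -> Course holds.

Yes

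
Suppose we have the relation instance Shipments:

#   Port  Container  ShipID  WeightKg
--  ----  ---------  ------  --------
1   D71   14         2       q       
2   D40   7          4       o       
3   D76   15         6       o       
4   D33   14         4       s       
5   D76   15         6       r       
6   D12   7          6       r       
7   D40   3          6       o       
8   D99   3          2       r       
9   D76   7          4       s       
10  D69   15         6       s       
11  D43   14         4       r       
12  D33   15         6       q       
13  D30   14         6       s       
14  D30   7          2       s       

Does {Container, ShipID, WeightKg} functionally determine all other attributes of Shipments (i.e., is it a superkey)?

Yes

All 14 rows have distinct {Container, ShipID, WeightKg} values, so {Container, ShipID, WeightKg} → (all attributes) holds and {Container, ShipID, WeightKg} is a superkey.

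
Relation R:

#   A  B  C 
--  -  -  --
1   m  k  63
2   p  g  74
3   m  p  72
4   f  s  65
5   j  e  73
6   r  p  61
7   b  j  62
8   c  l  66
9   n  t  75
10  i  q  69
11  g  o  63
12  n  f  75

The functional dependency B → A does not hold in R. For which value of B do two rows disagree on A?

B=k: row 1 → A = m ✓
B=g: row 2 → A = p ✓
B=p: rows 3, 6 → A takes values {m, r} — violation
B=s: row 4 → A = f ✓
B=e: row 5 → A = j ✓
B=j: row 7 → A = b ✓
B=l: row 8 → A = c ✓
B=t: row 9 → A = n ✓
B=q: row 10 → A = i ✓
B=o: row 11 → A = g ✓
B=f: row 12 → A = n ✓
The only B value with inconsistent A is B=p.

p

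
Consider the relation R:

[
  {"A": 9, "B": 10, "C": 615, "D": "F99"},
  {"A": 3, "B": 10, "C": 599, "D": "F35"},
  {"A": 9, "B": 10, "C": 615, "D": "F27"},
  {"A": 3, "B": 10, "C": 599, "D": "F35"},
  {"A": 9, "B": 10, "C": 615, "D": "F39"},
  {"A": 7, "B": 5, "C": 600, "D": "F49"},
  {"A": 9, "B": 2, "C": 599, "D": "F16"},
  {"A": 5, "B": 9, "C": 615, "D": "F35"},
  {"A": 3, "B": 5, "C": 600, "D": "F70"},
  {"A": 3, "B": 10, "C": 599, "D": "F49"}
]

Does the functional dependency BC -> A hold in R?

(B=10, C=615): 3 rows → A = 9, 9, 9 ✓
(B=10, C=599): 3 rows → A = 3, 3, 3 ✓
(B=5, C=600): 2 rows → A takes values {7, 3} — violation
(B=2, C=599): 1 row → A = 9 ✓
(B=9, C=615): 1 row → A = 5 ✓
Two rows agree on BC but differ on A, so BC -> A does not hold.

No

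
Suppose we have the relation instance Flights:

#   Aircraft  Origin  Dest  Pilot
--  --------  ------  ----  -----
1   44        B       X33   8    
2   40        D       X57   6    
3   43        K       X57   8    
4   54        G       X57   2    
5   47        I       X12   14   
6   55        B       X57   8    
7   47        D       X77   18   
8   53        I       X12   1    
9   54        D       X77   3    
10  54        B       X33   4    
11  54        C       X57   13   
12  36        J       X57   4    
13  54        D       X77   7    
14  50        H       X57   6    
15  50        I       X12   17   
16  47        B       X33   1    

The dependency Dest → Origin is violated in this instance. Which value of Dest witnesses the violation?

X57

Dest=X33: rows 1, 10, 16 → Origin = B, B, B ✓
Dest=X57: rows 2, 3, 4, 6, 11, 12, 14 → Origin takes values {D, K, G, B, C, J, H} — violation
Dest=X12: rows 5, 8, 15 → Origin = I, I, I ✓
Dest=X77: rows 7, 9, 13 → Origin = D, D, D ✓
The only Dest value with inconsistent Origin is Dest=X57.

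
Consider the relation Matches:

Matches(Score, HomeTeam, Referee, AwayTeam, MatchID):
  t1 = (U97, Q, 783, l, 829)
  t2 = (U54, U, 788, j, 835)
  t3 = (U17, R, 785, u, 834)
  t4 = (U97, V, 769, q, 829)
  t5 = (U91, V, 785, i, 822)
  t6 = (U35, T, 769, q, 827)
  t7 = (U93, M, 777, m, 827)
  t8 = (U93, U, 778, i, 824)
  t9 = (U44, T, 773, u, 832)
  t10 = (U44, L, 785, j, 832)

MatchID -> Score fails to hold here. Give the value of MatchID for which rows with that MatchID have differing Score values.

827

MatchID=829: rows 1, 4 → Score = U97, U97 ✓
MatchID=835: row 2 → Score = U54 ✓
MatchID=834: row 3 → Score = U17 ✓
MatchID=822: row 5 → Score = U91 ✓
MatchID=827: rows 6, 7 → Score takes values {U35, U93} — violation
MatchID=824: row 8 → Score = U93 ✓
MatchID=832: rows 9, 10 → Score = U44, U44 ✓
The only MatchID value with inconsistent Score is MatchID=827.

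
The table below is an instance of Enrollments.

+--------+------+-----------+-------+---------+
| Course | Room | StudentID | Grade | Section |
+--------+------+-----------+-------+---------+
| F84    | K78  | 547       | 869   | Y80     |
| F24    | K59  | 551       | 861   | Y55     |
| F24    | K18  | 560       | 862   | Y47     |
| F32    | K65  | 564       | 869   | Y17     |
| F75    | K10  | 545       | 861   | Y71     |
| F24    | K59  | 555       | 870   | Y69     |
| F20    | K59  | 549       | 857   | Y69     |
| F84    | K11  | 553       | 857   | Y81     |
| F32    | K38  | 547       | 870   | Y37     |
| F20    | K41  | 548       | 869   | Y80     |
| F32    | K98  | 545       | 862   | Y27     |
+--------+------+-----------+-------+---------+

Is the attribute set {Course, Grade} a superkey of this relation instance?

All 11 rows have distinct {Course, Grade} values, so {Course, Grade} → (all attributes) holds and {Course, Grade} is a superkey.

Yes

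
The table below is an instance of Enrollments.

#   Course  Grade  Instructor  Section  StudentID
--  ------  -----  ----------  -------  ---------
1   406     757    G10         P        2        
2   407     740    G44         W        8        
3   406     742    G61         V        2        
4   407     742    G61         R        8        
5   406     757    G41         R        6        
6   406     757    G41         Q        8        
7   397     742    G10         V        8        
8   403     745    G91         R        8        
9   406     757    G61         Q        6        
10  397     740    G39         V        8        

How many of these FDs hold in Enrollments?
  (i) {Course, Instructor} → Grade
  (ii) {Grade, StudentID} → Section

0

(i) {Course, Instructor} → Grade: (Course=406, Instructor=G61): rows 3, 9 → Grade takes values {742, 757} — violation — fails.
(ii) {Grade, StudentID} → Section: (Grade=740, StudentID=8): rows 2, 10 → Section takes values {W, V} — violation; (Grade=742, StudentID=8): rows 4, 7 → Section takes values {R, V} — violation; (Grade=757, StudentID=6): rows 5, 9 → Section takes values {R, Q} — violation — fails.
None of the 2 dependencies hold.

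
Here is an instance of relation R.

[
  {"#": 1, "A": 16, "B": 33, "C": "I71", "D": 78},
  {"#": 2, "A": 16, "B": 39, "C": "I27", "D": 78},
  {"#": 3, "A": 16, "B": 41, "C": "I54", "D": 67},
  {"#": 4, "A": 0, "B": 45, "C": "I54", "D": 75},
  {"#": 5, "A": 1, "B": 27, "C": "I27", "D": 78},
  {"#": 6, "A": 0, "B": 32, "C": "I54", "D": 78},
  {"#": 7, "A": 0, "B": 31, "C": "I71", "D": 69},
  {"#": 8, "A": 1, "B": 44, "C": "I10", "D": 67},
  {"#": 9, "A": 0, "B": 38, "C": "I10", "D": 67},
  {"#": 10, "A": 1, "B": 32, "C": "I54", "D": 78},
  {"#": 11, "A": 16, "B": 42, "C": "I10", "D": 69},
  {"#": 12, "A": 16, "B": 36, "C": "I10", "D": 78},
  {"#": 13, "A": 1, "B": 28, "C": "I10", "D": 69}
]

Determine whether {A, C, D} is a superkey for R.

Yes

All 13 rows have distinct {A, C, D} values, so {A, C, D} → (all attributes) holds and {A, C, D} is a superkey.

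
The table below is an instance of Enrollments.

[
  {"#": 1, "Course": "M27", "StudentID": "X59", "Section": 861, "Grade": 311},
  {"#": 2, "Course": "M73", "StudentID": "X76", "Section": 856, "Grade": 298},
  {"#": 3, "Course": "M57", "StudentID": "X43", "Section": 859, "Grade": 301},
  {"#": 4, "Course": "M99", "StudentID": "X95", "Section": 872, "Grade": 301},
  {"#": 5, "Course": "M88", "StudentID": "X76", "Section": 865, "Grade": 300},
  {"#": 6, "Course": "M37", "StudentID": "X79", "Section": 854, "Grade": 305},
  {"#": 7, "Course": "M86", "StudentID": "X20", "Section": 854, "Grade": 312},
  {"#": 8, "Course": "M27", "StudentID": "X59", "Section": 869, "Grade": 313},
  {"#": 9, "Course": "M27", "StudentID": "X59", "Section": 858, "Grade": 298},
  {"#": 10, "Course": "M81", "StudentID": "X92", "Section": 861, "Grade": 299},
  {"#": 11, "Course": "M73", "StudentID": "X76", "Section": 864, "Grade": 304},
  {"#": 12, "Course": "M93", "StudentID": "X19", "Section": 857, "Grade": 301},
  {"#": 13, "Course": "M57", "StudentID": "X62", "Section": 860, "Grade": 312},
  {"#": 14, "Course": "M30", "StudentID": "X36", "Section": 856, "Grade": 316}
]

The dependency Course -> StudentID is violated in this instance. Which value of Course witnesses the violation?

M57

Course=M27: rows 1, 8, 9 → StudentID = X59, X59, X59 ✓
Course=M73: rows 2, 11 → StudentID = X76, X76 ✓
Course=M57: rows 3, 13 → StudentID takes values {X43, X62} — violation
Course=M99: row 4 → StudentID = X95 ✓
Course=M88: row 5 → StudentID = X76 ✓
Course=M37: row 6 → StudentID = X79 ✓
Course=M86: row 7 → StudentID = X20 ✓
Course=M81: row 10 → StudentID = X92 ✓
Course=M93: row 12 → StudentID = X19 ✓
Course=M30: row 14 → StudentID = X36 ✓
The only Course value with inconsistent StudentID is Course=M57.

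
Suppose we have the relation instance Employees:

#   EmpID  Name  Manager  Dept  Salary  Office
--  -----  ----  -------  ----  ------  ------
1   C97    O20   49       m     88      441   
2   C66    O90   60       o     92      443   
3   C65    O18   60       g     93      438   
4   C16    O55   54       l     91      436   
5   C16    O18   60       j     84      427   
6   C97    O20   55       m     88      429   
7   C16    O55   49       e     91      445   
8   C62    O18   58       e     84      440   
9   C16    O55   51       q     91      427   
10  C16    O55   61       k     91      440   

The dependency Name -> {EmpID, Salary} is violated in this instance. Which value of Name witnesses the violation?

O18

Name=O20: rows 1, 6 → {EmpID,Salary} = (C97, 88), (C97, 88) ✓
Name=O90: row 2 → {EmpID,Salary} = (C66, 92) ✓
Name=O18: rows 3, 5, 8 → {EmpID,Salary} takes values {(C65, 93), (C16, 84), (C62, 84)} — violation
Name=O55: rows 4, 7, 9, 10 → {EmpID,Salary} = (C16, 91), (C16, 91), (C16, 91), (C16, 91) ✓
The only Name value with inconsistent RHS is Name=O18.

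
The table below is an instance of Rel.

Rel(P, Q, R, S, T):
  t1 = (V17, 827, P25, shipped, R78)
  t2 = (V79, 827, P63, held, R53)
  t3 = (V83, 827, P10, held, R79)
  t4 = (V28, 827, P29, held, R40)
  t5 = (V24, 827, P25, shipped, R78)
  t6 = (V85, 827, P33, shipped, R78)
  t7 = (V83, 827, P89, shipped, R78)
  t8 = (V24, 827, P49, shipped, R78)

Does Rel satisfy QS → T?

No

(Q=827, S=shipped): rows 1, 5, 6, 7, 8 → T = R78, R78, R78, R78, R78 ✓
(Q=827, S=held): rows 2, 3, 4 → T takes values {R53, R79, R40} — violation
Two rows agree on QS but differ on T, so QS → T does not hold.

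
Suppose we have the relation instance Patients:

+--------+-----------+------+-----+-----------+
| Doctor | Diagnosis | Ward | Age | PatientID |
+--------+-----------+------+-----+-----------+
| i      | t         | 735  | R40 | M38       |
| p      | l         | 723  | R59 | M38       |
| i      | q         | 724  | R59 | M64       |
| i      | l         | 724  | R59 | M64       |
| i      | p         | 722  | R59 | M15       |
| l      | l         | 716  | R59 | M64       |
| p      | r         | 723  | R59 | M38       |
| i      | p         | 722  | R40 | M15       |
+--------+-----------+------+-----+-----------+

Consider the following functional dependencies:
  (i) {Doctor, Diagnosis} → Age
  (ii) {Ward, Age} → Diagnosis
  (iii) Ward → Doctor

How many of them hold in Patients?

(i) {Doctor, Diagnosis} → Age: (Doctor=i, Diagnosis=p): 2 rows → Age takes values {R59, R40} — violation — fails.
(ii) {Ward, Age} → Diagnosis: (Ward=723, Age=R59): 2 rows → Diagnosis takes values {l, r} — violation; (Ward=724, Age=R59): 2 rows → Diagnosis takes values {q, l} — violation — fails.
(iii) Ward → Doctor: every LHS value maps to a single RHS value — holds.
1 of the 3 dependencies holds.

1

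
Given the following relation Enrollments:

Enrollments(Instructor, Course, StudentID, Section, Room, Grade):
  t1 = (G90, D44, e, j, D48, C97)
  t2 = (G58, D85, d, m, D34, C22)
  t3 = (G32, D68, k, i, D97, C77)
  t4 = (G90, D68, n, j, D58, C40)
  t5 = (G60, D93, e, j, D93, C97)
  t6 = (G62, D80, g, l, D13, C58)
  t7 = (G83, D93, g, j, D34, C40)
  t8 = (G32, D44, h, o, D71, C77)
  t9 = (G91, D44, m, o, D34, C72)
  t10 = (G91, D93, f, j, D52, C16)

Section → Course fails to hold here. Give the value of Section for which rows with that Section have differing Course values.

j

Section=j: rows 1, 4, 5, 7, 10 → Course takes values {D44, D68, D93} — violation
Section=m: row 2 → Course = D85 ✓
Section=i: row 3 → Course = D68 ✓
Section=l: row 6 → Course = D80 ✓
Section=o: rows 8, 9 → Course = D44, D44 ✓
The only Section value with inconsistent Course is Section=j.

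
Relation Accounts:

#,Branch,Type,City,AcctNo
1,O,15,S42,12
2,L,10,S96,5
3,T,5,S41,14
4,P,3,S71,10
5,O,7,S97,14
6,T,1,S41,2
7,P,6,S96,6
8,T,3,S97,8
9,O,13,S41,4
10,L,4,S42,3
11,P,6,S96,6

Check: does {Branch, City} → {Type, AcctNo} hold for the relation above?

(Branch=O, City=S42): row 1 → {Type,AcctNo} = (15, 12) ✓
(Branch=L, City=S96): row 2 → {Type,AcctNo} = (10, 5) ✓
(Branch=T, City=S41): rows 3, 6 → {Type,AcctNo} takes values {(5, 14), (1, 2)} — violation
(Branch=P, City=S71): row 4 → {Type,AcctNo} = (3, 10) ✓
(Branch=O, City=S97): row 5 → {Type,AcctNo} = (7, 14) ✓
(Branch=P, City=S96): rows 7, 11 → {Type,AcctNo} = (6, 6), (6, 6) ✓
(Branch=T, City=S97): row 8 → {Type,AcctNo} = (3, 8) ✓
(Branch=O, City=S41): row 9 → {Type,AcctNo} = (13, 4) ✓
(Branch=L, City=S42): row 10 → {Type,AcctNo} = (4, 3) ✓
Two rows agree on {Branch, City} but differ on {Type, AcctNo}, so {Branch, City} → {Type, AcctNo} does not hold.

No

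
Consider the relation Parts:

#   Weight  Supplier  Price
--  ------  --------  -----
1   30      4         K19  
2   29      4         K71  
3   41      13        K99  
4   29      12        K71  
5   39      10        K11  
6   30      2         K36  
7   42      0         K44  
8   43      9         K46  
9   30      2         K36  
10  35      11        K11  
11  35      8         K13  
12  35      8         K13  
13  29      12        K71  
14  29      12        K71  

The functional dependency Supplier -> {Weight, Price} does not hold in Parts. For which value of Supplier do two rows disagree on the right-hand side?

4

Supplier=4: rows 1, 2 → {Weight,Price} takes values {(30, K19), (29, K71)} — violation
Supplier=13: row 3 → {Weight,Price} = (41, K99) ✓
Supplier=12: rows 4, 13, 14 → {Weight,Price} = (29, K71), (29, K71), (29, K71) ✓
Supplier=10: row 5 → {Weight,Price} = (39, K11) ✓
Supplier=2: rows 6, 9 → {Weight,Price} = (30, K36), (30, K36) ✓
Supplier=0: row 7 → {Weight,Price} = (42, K44) ✓
Supplier=9: row 8 → {Weight,Price} = (43, K46) ✓
Supplier=11: row 10 → {Weight,Price} = (35, K11) ✓
Supplier=8: rows 11, 12 → {Weight,Price} = (35, K13), (35, K13) ✓
The only Supplier value with inconsistent RHS is Supplier=4.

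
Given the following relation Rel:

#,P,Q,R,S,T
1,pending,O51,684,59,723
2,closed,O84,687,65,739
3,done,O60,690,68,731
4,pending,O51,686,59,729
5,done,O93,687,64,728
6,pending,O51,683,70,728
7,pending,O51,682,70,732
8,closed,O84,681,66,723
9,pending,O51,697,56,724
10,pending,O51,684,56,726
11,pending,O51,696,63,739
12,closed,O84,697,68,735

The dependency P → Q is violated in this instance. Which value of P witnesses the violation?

done

P=pending: rows 1, 4, 6, 7, 9, 10, 11 → Q = O51, O51, O51, O51, O51, O51, O51 ✓
P=closed: rows 2, 8, 12 → Q = O84, O84, O84 ✓
P=done: rows 3, 5 → Q takes values {O60, O93} — violation
The only P value with inconsistent Q is P=done.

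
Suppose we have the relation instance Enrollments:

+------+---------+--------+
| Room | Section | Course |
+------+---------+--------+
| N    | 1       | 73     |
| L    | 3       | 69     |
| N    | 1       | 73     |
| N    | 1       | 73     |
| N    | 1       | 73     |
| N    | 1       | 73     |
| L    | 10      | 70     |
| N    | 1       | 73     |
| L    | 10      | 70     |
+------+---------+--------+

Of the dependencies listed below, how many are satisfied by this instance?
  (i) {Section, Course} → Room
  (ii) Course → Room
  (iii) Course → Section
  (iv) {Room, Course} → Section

4

(i) {Section, Course} → Room: every LHS value maps to a single RHS value — holds.
(ii) Course → Room: every LHS value maps to a single RHS value — holds.
(iii) Course → Section: every LHS value maps to a single RHS value — holds.
(iv) {Room, Course} → Section: every LHS value maps to a single RHS value — holds.
4 of the 4 dependencies hold.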